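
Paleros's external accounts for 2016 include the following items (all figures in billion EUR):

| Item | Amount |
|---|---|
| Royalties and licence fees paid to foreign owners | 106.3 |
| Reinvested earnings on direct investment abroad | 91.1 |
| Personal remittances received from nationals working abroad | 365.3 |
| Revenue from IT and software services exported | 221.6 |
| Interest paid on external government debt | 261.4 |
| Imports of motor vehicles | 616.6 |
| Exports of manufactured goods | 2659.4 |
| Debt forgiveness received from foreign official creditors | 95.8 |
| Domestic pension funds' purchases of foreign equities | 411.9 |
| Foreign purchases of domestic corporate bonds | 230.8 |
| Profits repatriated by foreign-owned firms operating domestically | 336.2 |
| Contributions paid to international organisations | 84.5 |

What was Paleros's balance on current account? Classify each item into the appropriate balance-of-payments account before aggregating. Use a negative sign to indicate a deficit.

Goods: 2659.4 - 616.6 = 2042.8
Services: -106.3 + 221.6 = 115.3
Primary income: -261.4 + 91.1 - 336.2 = -506.5
Secondary income: 365.3 - 84.5 = 280.8
Current account = 2042.8 + 115.3 + (-506.5) + 280.8 = 1932.4
(Excluded from the current account — capital account: debt forgiveness received from foreign official creditors 95.8; financial account: domestic pension funds' purchases of foreign equities 411.9, foreign purchases of domestic corporate bonds 230.8.)

1932.4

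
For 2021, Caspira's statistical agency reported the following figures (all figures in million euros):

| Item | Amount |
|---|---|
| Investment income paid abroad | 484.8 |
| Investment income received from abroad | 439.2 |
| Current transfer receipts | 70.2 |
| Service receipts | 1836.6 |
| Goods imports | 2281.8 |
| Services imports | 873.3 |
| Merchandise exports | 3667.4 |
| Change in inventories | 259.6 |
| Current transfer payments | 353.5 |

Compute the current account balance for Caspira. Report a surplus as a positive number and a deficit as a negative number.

2020.0

Goods balance = 3667.4 - 2281.8 = 1385.6
Services balance = 1836.6 - 873.3 = 963.3
Trade balance (goods + services) = 1385.6 + 963.3 = 2348.9
Net primary income = 439.2 - 484.8 = -45.6
Net secondary income = 70.2 - 353.5 = -283.3
Current account = 2348.9 + (-45.6) + (-283.3) = 2020.0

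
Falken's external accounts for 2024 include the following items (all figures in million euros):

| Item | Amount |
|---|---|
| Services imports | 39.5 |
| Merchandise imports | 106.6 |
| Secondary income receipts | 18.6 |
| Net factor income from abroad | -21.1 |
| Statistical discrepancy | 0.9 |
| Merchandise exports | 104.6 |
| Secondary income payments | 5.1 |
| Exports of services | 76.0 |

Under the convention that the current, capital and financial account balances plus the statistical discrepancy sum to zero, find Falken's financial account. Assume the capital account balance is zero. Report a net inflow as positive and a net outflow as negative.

-27.8

Goods balance = 104.6 - 106.6 = -2.0
Services balance = 76.0 - 39.5 = 36.5
Trade balance (goods + services) = -2.0 + 36.5 = 34.5
Net primary income = -21.1
Net secondary income = 18.6 - 5.1 = 13.5
Current account = 34.5 + (-21.1) + 13.5 = 26.9
Financial account = -(26.9 + 0.9) = -27.8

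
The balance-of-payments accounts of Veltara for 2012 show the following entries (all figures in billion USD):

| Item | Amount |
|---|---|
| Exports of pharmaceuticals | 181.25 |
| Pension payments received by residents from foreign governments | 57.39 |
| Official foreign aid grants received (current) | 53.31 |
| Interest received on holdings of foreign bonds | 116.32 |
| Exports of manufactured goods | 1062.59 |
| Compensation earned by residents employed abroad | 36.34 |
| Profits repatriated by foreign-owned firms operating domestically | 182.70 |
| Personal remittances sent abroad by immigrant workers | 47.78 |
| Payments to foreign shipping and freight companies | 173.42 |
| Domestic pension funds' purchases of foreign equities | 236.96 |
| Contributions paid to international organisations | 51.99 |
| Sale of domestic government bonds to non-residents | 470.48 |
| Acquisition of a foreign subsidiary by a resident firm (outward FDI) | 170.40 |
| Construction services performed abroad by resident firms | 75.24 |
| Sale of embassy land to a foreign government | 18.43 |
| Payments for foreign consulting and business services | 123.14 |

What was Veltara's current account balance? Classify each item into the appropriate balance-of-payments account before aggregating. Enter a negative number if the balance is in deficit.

Goods: 1062.59 + 181.25 = 1243.84
Services: -173.42 + 75.24 - 123.14 = -221.32
Primary income: -182.70 + 116.32 + 36.34 = -30.04
Secondary income: 53.31 - 51.99 - 47.78 + 57.39 = 10.93
Current account = 1243.84 + (-221.32) + (-30.04) + 10.93 = 1003.41
(Excluded from the current account — financial account: domestic pension funds' purchases of foreign equities 236.96, sale of domestic government bonds to non-residents 470.48, acquisition of a foreign subsidiary by a resident firm (outward FDI) 170.40; capital account: sale of embassy land to a foreign government 18.43.)

1003.41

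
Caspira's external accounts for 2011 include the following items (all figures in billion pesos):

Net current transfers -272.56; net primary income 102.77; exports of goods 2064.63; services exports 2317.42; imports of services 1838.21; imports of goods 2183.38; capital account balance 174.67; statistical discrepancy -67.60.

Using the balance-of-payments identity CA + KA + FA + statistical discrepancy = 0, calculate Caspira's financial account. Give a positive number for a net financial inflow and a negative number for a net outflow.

Goods balance = 2064.63 - 2183.38 = -118.75
Services balance = 2317.42 - 1838.21 = 479.21
Trade balance (goods + services) = -118.75 + 479.21 = 360.46
Net primary income = 102.77
Net secondary income = -272.56
Current account = 360.46 + 102.77 + (-272.56) = 190.67
Financial account = -(190.67 + 174.67 + (-67.60)) = -297.74

-297.74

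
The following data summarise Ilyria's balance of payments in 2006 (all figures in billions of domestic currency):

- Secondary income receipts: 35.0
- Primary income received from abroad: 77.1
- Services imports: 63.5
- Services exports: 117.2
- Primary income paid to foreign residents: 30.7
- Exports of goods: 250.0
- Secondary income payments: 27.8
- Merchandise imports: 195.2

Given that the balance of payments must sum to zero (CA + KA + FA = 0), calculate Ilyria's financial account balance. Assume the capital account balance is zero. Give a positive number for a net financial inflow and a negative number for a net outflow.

Goods balance = 250.0 - 195.2 = 54.8
Services balance = 117.2 - 63.5 = 53.7
Trade balance (goods + services) = 54.8 + 53.7 = 108.5
Net primary income = 77.1 - 30.7 = 46.4
Net secondary income = 35.0 - 27.8 = 7.2
Current account = 108.5 + 46.4 + 7.2 = 162.1
Financial account = -(162.1) = -162.1

-162.1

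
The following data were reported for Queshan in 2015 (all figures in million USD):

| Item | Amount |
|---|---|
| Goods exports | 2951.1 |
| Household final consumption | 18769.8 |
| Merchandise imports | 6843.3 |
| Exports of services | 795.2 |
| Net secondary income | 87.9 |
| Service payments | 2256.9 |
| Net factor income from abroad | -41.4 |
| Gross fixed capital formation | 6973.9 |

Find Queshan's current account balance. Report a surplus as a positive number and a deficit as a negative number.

Goods balance = 2951.1 - 6843.3 = -3892.2
Services balance = 795.2 - 2256.9 = -1461.7
Trade balance (goods + services) = -3892.2 + (-1461.7) = -5353.9
Net primary income = -41.4
Net secondary income = 87.9
Current account = -5353.9 + (-41.4) + 87.9 = -5307.4

-5307.4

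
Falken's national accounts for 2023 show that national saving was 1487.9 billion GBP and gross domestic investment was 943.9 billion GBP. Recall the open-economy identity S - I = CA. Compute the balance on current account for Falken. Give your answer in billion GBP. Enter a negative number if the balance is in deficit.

544.0

CA = S - I = 1487.9 - 943.9 = 544.0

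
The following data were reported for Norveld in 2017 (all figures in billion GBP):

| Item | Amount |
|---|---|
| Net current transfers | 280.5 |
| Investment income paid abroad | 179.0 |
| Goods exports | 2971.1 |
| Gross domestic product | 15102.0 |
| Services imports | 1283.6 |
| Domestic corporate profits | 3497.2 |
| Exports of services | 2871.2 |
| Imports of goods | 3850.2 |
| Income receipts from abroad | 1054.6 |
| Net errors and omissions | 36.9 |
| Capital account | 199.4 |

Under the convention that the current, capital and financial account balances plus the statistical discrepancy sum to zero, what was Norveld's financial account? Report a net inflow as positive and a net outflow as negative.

-2100.9

Goods balance = 2971.1 - 3850.2 = -879.1
Services balance = 2871.2 - 1283.6 = 1587.6
Trade balance (goods + services) = -879.1 + 1587.6 = 708.5
Net primary income = 1054.6 - 179.0 = 875.6
Net secondary income = 280.5
Current account = 708.5 + 875.6 + 280.5 = 1864.6
Financial account = -(1864.6 + 199.4 + 36.9) = -2100.9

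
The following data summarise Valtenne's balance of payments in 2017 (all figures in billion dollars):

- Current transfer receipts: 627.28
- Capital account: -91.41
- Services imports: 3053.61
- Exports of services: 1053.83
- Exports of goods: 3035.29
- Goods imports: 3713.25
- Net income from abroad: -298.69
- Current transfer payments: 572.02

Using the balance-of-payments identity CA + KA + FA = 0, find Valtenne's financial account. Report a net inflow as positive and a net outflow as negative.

Goods balance = 3035.29 - 3713.25 = -677.96
Services balance = 1053.83 - 3053.61 = -1999.78
Trade balance (goods + services) = -677.96 + (-1999.78) = -2677.74
Net primary income = -298.69
Net secondary income = 627.28 - 572.02 = 55.26
Current account = -2677.74 + (-298.69) + 55.26 = -2921.17
Financial account = -(-2921.17 + (-91.41)) = 3012.58

3012.58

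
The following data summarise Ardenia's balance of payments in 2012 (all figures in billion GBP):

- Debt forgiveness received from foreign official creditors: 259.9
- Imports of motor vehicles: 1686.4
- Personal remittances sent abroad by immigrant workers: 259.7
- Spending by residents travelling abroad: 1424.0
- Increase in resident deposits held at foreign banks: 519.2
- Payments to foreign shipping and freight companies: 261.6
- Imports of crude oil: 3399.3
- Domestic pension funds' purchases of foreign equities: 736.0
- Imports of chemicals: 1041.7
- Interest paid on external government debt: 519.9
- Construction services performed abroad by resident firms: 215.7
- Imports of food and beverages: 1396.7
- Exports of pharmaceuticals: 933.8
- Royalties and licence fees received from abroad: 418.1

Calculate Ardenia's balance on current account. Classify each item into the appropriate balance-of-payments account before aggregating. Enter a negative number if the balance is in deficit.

-8421.7

Goods: -1041.7 - 1396.7 - 1686.4 - 3399.3 + 933.8 = -6590.3
Services: -261.6 - 1424.0 + 215.7 + 418.1 = -1051.8
Primary income: -519.9
Secondary income: -259.7
Current account = (-6590.3) + (-1051.8) + (-519.9) + (-259.7) = -8421.7
(Excluded from the current account — capital account: debt forgiveness received from foreign official creditors 259.9; financial account: increase in resident deposits held at foreign banks 519.2, domestic pension funds' purchases of foreign equities 736.0.)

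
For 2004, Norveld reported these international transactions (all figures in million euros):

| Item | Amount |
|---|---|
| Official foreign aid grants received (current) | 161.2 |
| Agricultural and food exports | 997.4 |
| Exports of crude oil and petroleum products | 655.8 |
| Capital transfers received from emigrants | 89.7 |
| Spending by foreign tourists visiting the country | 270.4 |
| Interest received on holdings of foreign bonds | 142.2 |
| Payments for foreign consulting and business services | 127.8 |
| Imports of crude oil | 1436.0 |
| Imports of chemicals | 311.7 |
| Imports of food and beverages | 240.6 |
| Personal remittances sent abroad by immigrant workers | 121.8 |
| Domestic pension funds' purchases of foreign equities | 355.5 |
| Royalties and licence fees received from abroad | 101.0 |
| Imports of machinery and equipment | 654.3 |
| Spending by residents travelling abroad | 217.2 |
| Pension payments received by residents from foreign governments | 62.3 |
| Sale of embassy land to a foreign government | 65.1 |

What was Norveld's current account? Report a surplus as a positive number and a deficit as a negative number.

Goods: -654.3 - 240.6 + 997.4 - 1436.0 - 311.7 + 655.8 = -989.4
Services: 101.0 - 127.8 - 217.2 + 270.4 = 26.4
Primary income: 142.2
Secondary income: 161.2 + 62.3 - 121.8 = 101.7
Current account = (-989.4) + 26.4 + 142.2 + 101.7 = -719.1
(Excluded from the current account — capital account: capital transfers received from emigrants 89.7, sale of embassy land to a foreign government 65.1; financial account: domestic pension funds' purchases of foreign equities 355.5.)

-719.1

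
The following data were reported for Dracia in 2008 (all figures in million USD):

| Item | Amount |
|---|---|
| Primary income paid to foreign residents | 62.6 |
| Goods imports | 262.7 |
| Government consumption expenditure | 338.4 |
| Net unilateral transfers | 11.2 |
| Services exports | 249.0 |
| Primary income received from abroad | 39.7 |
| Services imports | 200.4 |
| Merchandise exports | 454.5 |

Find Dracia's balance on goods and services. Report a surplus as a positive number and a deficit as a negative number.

240.4

Goods balance = 454.5 - 262.7 = 191.8
Services balance = 249.0 - 200.4 = 48.6
Trade balance (goods + services) = 191.8 + 48.6 = 240.4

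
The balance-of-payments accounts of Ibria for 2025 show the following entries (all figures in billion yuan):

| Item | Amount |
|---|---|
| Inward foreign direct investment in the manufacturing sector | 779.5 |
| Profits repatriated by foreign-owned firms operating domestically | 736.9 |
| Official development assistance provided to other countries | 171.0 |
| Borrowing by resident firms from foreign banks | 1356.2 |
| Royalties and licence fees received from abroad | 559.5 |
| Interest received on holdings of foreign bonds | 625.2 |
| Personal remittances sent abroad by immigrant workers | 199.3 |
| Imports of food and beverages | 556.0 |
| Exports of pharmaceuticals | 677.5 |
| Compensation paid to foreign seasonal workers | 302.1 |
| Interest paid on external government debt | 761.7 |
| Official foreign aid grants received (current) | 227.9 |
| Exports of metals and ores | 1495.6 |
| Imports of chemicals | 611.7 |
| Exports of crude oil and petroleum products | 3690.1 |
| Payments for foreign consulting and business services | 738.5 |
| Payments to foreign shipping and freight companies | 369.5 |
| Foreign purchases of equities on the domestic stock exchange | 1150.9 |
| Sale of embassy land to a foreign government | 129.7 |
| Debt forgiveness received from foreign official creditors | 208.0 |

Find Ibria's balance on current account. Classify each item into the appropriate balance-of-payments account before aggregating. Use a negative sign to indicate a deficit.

2829.1

Goods: 1495.6 + 3690.1 + 677.5 - 556.0 - 611.7 = 4695.5
Services: 559.5 - 369.5 - 738.5 = -548.5
Primary income: 625.2 - 736.9 - 761.7 - 302.1 = -1175.5
Secondary income: 227.9 - 171.0 - 199.3 = -142.4
Current account = 4695.5 + (-548.5) + (-1175.5) + (-142.4) = 2829.1
(Excluded from the current account — financial account: inward foreign direct investment in the manufacturing sector 779.5, borrowing by resident firms from foreign banks 1356.2, foreign purchases of equities on the domestic stock exchange 1150.9; capital account: sale of embassy land to a foreign government 129.7, debt forgiveness received from foreign official creditors 208.0.)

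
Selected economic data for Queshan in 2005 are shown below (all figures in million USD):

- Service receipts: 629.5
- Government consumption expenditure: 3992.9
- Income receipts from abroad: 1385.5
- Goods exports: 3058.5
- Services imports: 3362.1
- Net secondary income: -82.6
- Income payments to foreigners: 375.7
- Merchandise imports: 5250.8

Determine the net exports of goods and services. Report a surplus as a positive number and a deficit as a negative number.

Goods balance = 3058.5 - 5250.8 = -2192.3
Services balance = 629.5 - 3362.1 = -2732.6
Trade balance (goods + services) = -2192.3 + (-2732.6) = -4924.9

-4924.9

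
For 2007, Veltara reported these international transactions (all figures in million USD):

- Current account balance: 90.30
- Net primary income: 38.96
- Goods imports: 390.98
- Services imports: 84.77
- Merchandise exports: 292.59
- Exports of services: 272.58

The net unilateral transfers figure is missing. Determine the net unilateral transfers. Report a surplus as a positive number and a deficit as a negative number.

-38.08

Current account = goods balance + services balance + net primary income + net secondary income
Sum of the known components = 128.38
Net unilateral transfers = CA - (known components) = 90.30 - 128.38 = -38.08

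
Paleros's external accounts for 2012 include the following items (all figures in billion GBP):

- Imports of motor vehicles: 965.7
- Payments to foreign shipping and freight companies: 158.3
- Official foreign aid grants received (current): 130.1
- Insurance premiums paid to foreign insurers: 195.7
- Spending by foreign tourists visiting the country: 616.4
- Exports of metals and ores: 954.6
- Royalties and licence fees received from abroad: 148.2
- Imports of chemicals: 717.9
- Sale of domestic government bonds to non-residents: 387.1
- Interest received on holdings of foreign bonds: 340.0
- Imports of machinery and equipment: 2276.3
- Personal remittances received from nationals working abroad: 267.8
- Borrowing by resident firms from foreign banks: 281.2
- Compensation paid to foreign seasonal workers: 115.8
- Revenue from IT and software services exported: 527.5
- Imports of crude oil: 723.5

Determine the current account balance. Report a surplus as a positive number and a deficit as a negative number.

Goods: -717.9 - 2276.3 - 723.5 - 965.7 + 954.6 = -3728.8
Services: 527.5 + 616.4 - 195.7 - 158.3 + 148.2 = 938.1
Primary income: 340.0 - 115.8 = 224.2
Secondary income: 130.1 + 267.8 = 397.9
Current account = (-3728.8) + 938.1 + 224.2 + 397.9 = -2168.6
(Excluded from the current account — financial account: sale of domestic government bonds to non-residents 387.1, borrowing by resident firms from foreign banks 281.2.)

-2168.6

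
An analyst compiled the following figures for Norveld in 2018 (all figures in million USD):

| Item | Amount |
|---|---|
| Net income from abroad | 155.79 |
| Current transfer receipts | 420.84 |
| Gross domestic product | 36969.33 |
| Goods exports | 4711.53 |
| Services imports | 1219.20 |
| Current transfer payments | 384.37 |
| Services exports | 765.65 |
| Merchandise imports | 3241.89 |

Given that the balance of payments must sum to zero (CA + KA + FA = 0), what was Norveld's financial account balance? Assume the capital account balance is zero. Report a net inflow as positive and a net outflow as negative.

-1208.35

Goods balance = 4711.53 - 3241.89 = 1469.64
Services balance = 765.65 - 1219.20 = -453.55
Trade balance (goods + services) = 1469.64 + (-453.55) = 1016.09
Net primary income = 155.79
Net secondary income = 420.84 - 384.37 = 36.47
Current account = 1016.09 + 155.79 + 36.47 = 1208.35
Financial account = -(1208.35) = -1208.35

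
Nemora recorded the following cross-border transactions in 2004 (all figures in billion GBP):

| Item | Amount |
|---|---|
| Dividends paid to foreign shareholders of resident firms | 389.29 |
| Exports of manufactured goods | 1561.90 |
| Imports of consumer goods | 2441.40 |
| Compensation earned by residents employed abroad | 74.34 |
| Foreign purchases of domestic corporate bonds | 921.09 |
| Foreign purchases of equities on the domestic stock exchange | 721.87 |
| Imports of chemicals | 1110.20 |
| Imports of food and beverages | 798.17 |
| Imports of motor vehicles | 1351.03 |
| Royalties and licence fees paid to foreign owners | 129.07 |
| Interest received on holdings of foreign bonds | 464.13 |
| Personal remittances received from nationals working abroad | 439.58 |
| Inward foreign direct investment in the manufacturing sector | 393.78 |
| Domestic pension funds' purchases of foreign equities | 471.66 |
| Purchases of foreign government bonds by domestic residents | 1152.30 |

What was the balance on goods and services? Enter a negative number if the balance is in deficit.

-4267.97

Goods: -2441.40 - 798.17 - 1351.03 + 1561.90 - 1110.20 = -4138.90
Services: -129.07
Trade balance = -4138.90 + (-129.07) = -4267.97
(Excluded from the trade balance — primary income: dividends paid to foreign shareholders of resident firms 389.29, compensation earned by residents employed abroad 74.34, interest received on holdings of foreign bonds 464.13; financial account: foreign purchases of domestic corporate bonds 921.09, foreign purchases of equities on the domestic stock exchange 721.87, inward foreign direct investment in the manufacturing sector 393.78, domestic pension funds' purchases of foreign equities 471.66, purchases of foreign government bonds by domestic residents 1152.30; secondary income: personal remittances received from nationals working abroad 439.58.)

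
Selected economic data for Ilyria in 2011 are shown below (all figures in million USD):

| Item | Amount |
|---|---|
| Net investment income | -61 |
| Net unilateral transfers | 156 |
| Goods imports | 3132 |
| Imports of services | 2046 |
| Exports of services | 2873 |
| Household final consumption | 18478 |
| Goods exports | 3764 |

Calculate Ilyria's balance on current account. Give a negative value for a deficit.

Goods balance = 3764 - 3132 = 632
Services balance = 2873 - 2046 = 827
Trade balance (goods + services) = 632 + 827 = 1459
Net primary income = -61
Net secondary income = 156
Current account = 1459 + (-61) + 156 = 1554

1554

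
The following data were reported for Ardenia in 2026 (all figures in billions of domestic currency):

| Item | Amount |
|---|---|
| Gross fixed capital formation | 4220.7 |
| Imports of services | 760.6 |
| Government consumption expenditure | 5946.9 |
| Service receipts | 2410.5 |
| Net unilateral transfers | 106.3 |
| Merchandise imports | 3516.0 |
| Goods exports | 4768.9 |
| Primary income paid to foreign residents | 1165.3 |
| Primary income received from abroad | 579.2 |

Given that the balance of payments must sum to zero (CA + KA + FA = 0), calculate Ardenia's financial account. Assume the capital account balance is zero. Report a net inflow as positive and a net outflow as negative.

-2423.0

Goods balance = 4768.9 - 3516.0 = 1252.9
Services balance = 2410.5 - 760.6 = 1649.9
Trade balance (goods + services) = 1252.9 + 1649.9 = 2902.8
Net primary income = 579.2 - 1165.3 = -586.1
Net secondary income = 106.3
Current account = 2902.8 + (-586.1) + 106.3 = 2423.0
Financial account = -(2423.0) = -2423.0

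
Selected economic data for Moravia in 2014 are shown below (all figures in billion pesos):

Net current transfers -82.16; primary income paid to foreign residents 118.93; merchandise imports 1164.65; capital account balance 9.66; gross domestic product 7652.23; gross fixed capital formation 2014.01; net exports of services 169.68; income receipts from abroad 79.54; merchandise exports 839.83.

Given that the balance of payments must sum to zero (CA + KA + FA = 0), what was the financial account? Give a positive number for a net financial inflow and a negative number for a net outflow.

Goods balance = 839.83 - 1164.65 = -324.82
Services balance = 169.68
Trade balance (goods + services) = -324.82 + 169.68 = -155.14
Net primary income = 79.54 - 118.93 = -39.39
Net secondary income = -82.16
Current account = -155.14 + (-39.39) + (-82.16) = -276.69
Financial account = -(-276.69 + 9.66) = 267.03

267.03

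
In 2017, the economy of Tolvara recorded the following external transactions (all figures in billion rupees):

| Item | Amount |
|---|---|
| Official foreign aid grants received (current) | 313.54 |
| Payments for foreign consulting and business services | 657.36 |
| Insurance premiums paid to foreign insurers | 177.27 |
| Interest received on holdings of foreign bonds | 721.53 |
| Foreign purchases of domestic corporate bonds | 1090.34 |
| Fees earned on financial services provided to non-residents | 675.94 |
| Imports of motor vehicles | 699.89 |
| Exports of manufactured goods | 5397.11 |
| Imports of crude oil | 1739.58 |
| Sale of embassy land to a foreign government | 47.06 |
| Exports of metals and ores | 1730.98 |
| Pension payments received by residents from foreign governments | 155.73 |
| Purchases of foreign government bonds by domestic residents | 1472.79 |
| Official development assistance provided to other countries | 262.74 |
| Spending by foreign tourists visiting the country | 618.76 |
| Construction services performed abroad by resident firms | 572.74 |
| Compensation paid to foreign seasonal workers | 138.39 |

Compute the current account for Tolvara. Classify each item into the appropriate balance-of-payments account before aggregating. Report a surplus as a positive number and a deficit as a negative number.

Goods: 5397.11 - 1739.58 + 1730.98 - 699.89 = 4688.62
Services: -177.27 + 572.74 + 618.76 + 675.94 - 657.36 = 1032.81
Primary income: -138.39 + 721.53 = 583.14
Secondary income: -262.74 + 155.73 + 313.54 = 206.53
Current account = 4688.62 + 1032.81 + 583.14 + 206.53 = 6511.10
(Excluded from the current account — financial account: foreign purchases of domestic corporate bonds 1090.34, purchases of foreign government bonds by domestic residents 1472.79; capital account: sale of embassy land to a foreign government 47.06.)

6511.10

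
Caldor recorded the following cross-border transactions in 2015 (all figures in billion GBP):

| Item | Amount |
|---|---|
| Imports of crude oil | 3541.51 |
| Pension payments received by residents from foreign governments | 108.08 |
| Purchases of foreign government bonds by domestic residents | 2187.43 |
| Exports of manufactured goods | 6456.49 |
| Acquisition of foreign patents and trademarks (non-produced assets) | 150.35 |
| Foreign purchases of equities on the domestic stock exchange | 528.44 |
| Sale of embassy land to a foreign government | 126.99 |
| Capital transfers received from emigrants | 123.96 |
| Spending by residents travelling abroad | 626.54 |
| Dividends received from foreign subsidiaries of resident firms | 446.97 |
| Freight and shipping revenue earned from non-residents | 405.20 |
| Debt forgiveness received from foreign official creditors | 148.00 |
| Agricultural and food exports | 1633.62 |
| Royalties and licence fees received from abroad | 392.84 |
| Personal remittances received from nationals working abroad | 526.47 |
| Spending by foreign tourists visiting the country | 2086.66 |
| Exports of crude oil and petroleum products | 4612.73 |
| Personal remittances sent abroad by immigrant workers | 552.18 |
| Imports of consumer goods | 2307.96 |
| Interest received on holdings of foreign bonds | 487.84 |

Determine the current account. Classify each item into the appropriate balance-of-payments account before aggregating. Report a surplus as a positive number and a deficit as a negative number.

Goods: 6456.49 - 2307.96 + 1633.62 + 4612.73 - 3541.51 = 6853.37
Services: -626.54 + 2086.66 + 392.84 + 405.20 = 2258.16
Primary income: 487.84 + 446.97 = 934.81
Secondary income: 526.47 + 108.08 - 552.18 = 82.37
Current account = 6853.37 + 2258.16 + 934.81 + 82.37 = 10128.71
(Excluded from the current account — financial account: purchases of foreign government bonds by domestic residents 2187.43, foreign purchases of equities on the domestic stock exchange 528.44; capital account: acquisition of foreign patents and trademarks (non-produced assets) 150.35, sale of embassy land to a foreign government 126.99, capital transfers received from emigrants 123.96, debt forgiveness received from foreign official creditors 148.00.)

10128.71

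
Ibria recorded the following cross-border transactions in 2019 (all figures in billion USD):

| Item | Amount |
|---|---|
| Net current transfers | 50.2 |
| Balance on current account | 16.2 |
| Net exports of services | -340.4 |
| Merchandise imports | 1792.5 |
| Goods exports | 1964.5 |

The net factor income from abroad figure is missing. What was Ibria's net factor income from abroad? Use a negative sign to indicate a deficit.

Current account = goods balance + services balance + net primary income + net secondary income
Sum of the known components = -118.2
Net factor income from abroad = CA - (known components) = 16.2 - (-118.2) = 134.4

134.4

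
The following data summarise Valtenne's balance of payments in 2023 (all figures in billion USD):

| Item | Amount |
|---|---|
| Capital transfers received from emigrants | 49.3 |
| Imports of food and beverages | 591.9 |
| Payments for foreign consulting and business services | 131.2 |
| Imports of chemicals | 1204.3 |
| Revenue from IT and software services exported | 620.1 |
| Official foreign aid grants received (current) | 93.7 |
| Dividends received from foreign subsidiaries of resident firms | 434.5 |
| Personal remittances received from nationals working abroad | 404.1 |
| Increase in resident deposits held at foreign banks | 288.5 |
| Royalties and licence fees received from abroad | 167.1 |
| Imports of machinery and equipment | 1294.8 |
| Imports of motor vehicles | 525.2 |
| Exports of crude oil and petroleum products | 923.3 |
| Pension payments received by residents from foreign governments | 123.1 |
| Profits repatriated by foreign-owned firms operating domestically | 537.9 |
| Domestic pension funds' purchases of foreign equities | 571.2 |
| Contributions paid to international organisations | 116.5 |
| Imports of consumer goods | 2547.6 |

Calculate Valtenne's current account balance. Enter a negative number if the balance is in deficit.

-4183.5

Goods: -591.9 - 1204.3 + 923.3 - 1294.8 - 525.2 - 2547.6 = -5240.5
Services: -131.2 + 620.1 + 167.1 = 656.0
Primary income: -537.9 + 434.5 = -103.4
Secondary income: -116.5 + 93.7 + 404.1 + 123.1 = 504.4
Current account = (-5240.5) + 656.0 + (-103.4) + 504.4 = -4183.5
(Excluded from the current account — capital account: capital transfers received from emigrants 49.3; financial account: increase in resident deposits held at foreign banks 288.5, domestic pension funds' purchases of foreign equities 571.2.)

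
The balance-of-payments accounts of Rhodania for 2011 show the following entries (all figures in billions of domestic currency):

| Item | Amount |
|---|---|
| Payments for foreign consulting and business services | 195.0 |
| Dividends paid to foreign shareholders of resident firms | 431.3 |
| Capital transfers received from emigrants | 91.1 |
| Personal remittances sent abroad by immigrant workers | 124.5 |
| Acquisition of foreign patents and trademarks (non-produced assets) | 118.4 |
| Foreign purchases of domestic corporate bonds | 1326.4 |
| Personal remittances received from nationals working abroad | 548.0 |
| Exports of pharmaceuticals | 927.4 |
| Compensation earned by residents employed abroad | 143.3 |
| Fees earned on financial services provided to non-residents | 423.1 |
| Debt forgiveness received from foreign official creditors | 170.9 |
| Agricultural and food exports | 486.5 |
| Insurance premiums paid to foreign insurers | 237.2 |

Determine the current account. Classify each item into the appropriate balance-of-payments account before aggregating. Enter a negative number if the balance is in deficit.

Goods: 927.4 + 486.5 = 1413.9
Services: -237.2 + 423.1 - 195.0 = -9.1
Primary income: -431.3 + 143.3 = -288.0
Secondary income: 548.0 - 124.5 = 423.5
Current account = 1413.9 + (-9.1) + (-288.0) + 423.5 = 1540.3
(Excluded from the current account — capital account: capital transfers received from emigrants 91.1, acquisition of foreign patents and trademarks (non-produced assets) 118.4, debt forgiveness received from foreign official creditors 170.9; financial account: foreign purchases of domestic corporate bonds 1326.4.)

1540.3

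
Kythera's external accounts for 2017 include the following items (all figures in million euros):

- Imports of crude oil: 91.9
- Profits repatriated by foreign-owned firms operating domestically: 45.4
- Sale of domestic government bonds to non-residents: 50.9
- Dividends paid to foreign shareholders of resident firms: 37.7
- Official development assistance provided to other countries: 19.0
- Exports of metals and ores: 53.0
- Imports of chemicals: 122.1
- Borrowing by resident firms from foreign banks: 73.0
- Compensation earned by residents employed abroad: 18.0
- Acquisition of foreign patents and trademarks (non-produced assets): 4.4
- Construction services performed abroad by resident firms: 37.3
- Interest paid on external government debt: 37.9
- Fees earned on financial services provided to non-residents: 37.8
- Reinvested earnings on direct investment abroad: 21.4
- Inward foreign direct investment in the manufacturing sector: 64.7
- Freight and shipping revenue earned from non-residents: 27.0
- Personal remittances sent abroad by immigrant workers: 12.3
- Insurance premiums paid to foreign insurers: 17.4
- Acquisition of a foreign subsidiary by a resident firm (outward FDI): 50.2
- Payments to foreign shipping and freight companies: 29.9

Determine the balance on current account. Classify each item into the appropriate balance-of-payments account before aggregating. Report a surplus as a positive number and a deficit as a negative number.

-219.1

Goods: -91.9 - 122.1 + 53.0 = -161.0
Services: -29.9 + 37.8 - 17.4 + 37.3 + 27.0 = 54.8
Primary income: 18.0 + 21.4 - 37.7 - 45.4 - 37.9 = -81.6
Secondary income: -12.3 - 19.0 = -31.3
Current account = (-161.0) + 54.8 + (-81.6) + (-31.3) = -219.1
(Excluded from the current account — financial account: sale of domestic government bonds to non-residents 50.9, borrowing by resident firms from foreign banks 73.0, inward foreign direct investment in the manufacturing sector 64.7, acquisition of a foreign subsidiary by a resident firm (outward FDI) 50.2; capital account: acquisition of foreign patents and trademarks (non-produced assets) 4.4.)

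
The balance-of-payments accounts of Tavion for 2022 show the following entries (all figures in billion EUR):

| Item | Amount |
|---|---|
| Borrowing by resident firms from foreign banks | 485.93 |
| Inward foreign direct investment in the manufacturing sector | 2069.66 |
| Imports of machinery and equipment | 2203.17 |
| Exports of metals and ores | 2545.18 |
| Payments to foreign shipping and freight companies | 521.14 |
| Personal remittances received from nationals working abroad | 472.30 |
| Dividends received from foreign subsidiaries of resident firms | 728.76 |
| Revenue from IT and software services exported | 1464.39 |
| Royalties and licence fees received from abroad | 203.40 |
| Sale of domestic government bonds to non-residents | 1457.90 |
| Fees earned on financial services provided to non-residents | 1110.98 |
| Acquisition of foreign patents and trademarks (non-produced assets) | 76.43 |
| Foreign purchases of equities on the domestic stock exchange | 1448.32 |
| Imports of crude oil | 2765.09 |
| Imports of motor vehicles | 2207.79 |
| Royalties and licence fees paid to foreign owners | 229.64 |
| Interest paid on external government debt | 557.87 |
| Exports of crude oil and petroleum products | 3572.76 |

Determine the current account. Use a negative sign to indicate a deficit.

Goods: -2207.79 + 3572.76 - 2203.17 - 2765.09 + 2545.18 = -1058.11
Services: 1110.98 - 229.64 + 1464.39 + 203.40 - 521.14 = 2027.99
Primary income: -557.87 + 728.76 = 170.89
Secondary income: 472.30
Current account = (-1058.11) + 2027.99 + 170.89 + 472.30 = 1613.07
(Excluded from the current account — financial account: borrowing by resident firms from foreign banks 485.93, inward foreign direct investment in the manufacturing sector 2069.66, sale of domestic government bonds to non-residents 1457.90, foreign purchases of equities on the domestic stock exchange 1448.32; capital account: acquisition of foreign patents and trademarks (non-produced assets) 76.43.)

1613.07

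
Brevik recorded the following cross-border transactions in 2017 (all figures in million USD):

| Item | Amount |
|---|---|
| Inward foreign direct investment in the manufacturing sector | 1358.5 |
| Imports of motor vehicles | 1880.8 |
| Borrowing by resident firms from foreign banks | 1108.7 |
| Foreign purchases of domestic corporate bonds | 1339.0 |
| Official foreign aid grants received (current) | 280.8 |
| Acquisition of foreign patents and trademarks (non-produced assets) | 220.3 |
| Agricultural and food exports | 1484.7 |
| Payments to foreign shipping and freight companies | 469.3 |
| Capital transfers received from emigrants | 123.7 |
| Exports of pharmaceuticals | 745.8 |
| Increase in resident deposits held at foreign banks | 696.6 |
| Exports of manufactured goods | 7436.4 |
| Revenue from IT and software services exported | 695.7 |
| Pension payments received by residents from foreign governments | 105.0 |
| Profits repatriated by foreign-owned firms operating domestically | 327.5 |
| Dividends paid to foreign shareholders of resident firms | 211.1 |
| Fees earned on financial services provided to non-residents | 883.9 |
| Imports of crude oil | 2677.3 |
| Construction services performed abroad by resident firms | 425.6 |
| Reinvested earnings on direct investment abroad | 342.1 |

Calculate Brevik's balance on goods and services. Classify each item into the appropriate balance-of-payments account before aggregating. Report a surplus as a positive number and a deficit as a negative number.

6644.7

Goods: -1880.8 - 2677.3 + 7436.4 + 1484.7 + 745.8 = 5108.8
Services: 695.7 + 883.9 + 425.6 - 469.3 = 1535.9
Trade balance = 5108.8 + 1535.9 = 6644.7
(Excluded from the trade balance — financial account: inward foreign direct investment in the manufacturing sector 1358.5, borrowing by resident firms from foreign banks 1108.7, foreign purchases of domestic corporate bonds 1339.0, increase in resident deposits held at foreign banks 696.6; secondary income: official foreign aid grants received (current) 280.8, pension payments received by residents from foreign governments 105.0; capital account: acquisition of foreign patents and trademarks (non-produced assets) 220.3, capital transfers received from emigrants 123.7; primary income: profits repatriated by foreign-owned firms operating domestically 327.5, dividends paid to foreign shareholders of resident firms 211.1, reinvested earnings on direct investment abroad 342.1.)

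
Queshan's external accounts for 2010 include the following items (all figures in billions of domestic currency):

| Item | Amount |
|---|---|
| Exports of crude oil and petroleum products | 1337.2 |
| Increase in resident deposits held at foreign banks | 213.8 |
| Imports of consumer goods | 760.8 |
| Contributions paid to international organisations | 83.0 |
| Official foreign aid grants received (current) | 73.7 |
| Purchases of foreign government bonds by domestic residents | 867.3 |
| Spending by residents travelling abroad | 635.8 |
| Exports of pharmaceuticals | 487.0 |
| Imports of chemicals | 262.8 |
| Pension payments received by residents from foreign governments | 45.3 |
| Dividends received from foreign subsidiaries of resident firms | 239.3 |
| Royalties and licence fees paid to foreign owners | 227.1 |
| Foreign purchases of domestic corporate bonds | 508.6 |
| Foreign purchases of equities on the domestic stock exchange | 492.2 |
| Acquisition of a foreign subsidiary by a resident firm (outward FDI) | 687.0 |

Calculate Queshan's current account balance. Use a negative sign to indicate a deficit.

Goods: 487.0 + 1337.2 - 760.8 - 262.8 = 800.6
Services: -635.8 - 227.1 = -862.9
Primary income: 239.3
Secondary income: 73.7 - 83.0 + 45.3 = 36.0
Current account = 800.6 + (-862.9) + 239.3 + 36.0 = 213.0
(Excluded from the current account — financial account: increase in resident deposits held at foreign banks 213.8, purchases of foreign government bonds by domestic residents 867.3, foreign purchases of domestic corporate bonds 508.6, foreign purchases of equities on the domestic stock exchange 492.2, acquisition of a foreign subsidiary by a resident firm (outward FDI) 687.0.)

213.0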